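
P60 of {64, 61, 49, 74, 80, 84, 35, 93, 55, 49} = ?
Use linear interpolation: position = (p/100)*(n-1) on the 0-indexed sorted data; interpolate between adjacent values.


Sorted: 35, 49, 49, 55, 61, 64, 74, 80, 84, 93
n = 10
Index = 60/100 * 9 = 5.4000
Lower = data[5] = 64, Upper = data[6] = 74
P60 = 64 + 0.4000*(10) = 68.0000

P60 = 68.0000


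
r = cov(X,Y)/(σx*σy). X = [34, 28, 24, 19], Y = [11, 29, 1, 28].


Mean X = 26.2500, Mean Y = 17.2500
SD X = 5.494315, SD Y = 11.797775
Cov = -17.312500
r = -17.312500/(5.494315*11.797775) = -0.2671

r = -0.2671


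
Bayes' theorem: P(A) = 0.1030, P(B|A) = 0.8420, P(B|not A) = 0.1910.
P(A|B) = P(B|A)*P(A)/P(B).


P(B) = P(B|A)*P(A) + P(B|A')*P(A')
= 0.8420*0.1030 + 0.1910*0.8970
= 0.086726 + 0.171327 = 0.258053
P(A|B) = 0.086726/0.258053 = 0.3361

P(A|B) = 0.3361


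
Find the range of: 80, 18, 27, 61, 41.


Max = 80, Min = 18
Range = 80 - 18 = 62

Range = 62


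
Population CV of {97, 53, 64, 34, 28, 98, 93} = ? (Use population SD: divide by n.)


Mean = 66.7143
SD = 27.6494
CV = (27.6494/66.7143)*100 = 41.4445%

CV = 41.4445%


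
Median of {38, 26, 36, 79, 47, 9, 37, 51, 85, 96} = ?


Sorted: 9, 26, 36, 37, 38, 47, 51, 79, 85, 96
n = 10 (even)
Middle values: 38 and 47
Median = (38+47)/2 = 42.5000

Median = 42.5000


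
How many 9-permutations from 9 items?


P(9,9) = 9!/0!
= 362880/1
= 362880

P(9,9) = 362880


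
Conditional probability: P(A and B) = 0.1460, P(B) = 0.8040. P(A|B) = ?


P(A|B) = 0.1460/0.8040 = 0.1816

P(A|B) = 0.1816


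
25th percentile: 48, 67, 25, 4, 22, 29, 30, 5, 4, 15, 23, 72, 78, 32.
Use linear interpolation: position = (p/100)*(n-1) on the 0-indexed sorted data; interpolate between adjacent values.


Sorted: 4, 4, 5, 15, 22, 23, 25, 29, 30, 32, 48, 67, 72, 78
n = 14
Index = 25/100 * 13 = 3.2500
Lower = data[3] = 15, Upper = data[4] = 22
P25 = 15 + 0.2500*(7) = 16.7500

P25 = 16.7500


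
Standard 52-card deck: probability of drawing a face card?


12 face cards in 52 cards
P = 12/52 = 0.2308

P = 0.2308


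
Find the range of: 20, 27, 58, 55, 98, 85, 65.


Max = 98, Min = 20
Range = 98 - 20 = 78

Range = 78


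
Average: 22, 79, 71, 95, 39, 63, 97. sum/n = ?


Sum = 22 + 79 + 71 + 95 + 39 + 63 + 97 = 466
n = 7
Mean = 466/7 = 66.5714

Mean = 66.5714


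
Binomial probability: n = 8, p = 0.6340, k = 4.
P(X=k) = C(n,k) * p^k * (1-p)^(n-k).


C(8,4) = 70
p^4 = 0.161569
(1-p)^4 = 0.017944
P = 70 * 0.161569 * 0.017944 = 0.2029

P(X=4) = 0.2029


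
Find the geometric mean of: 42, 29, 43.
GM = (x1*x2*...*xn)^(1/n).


Product = 42 × 29 × 43 = 52374
GM = 52374^(1/3) = 37.4144

GM = 37.4144


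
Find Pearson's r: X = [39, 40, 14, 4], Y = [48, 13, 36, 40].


Mean X = 24.2500, Mean Y = 34.2500
SD X = 15.658464, SD Y = 13.007210
Cov = -66.562500
r = -66.562500/(15.658464*13.007210) = -0.3268

r = -0.3268


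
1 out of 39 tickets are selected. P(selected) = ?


P = 1/39 = 0.0256

P = 0.0256


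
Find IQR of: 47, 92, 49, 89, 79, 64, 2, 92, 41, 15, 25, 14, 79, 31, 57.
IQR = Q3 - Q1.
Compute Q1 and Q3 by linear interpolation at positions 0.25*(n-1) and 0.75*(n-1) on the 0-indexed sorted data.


Sorted: 2, 14, 15, 25, 31, 41, 47, 49, 57, 64, 79, 79, 89, 92, 92
Q1 (25th %ile) = 28.0000
Q3 (75th %ile) = 79.0000
IQR = 79.0000 - 28.0000 = 51.0000

IQR = 51.0000


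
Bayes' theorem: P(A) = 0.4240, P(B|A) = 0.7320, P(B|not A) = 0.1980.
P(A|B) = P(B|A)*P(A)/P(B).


P(B) = P(B|A)*P(A) + P(B|A')*P(A')
= 0.7320*0.4240 + 0.1980*0.5760
= 0.310368 + 0.114048 = 0.424416
P(A|B) = 0.310368/0.424416 = 0.7313

P(A|B) = 0.7313


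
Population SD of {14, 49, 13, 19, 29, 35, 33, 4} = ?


Mean = 24.5000
Variance = 187.0000
SD = sqrt(187.0000) = 13.6748

SD = 13.6748


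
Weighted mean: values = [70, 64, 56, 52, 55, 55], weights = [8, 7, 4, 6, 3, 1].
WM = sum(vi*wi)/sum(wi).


Numerator = 70*8 + 64*7 + 56*4 + 52*6 + 55*3 + 55*1 = 1764
Denominator = 8 + 7 + 4 + 6 + 3 + 1 = 29
WM = 1764/29 = 60.8276

WM = 60.8276


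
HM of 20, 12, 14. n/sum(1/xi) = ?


Sum of reciprocals = 1/20 + 1/12 + 1/14 = 0.204762
HM = 3/0.204762 = 14.6512

HM = 14.6512


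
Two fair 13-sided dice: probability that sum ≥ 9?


Total outcomes = 13×13 = 169
Favorable (sum ≥ 9): 141
P = 141/169 = 0.8343

P = 0.8343


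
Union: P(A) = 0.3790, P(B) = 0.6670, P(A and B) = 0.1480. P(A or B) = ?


P(A∪B) = 0.3790 + 0.6670 - 0.1480
= 1.0460 - 0.1480
= 0.8980

P(A∪B) = 0.8980


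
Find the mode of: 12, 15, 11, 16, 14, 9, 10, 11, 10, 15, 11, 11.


Frequencies: 9:1, 10:2, 11:4, 12:1, 14:1, 15:2, 16:1
Max frequency = 4
Mode = 11

Mode = 11


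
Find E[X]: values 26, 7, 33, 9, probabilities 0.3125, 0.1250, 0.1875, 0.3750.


E[X] = 26*0.3125 + 7*0.1250 + 33*0.1875 + 9*0.3750
= 8.1250 + 0.8750 + 6.1875 + 3.3750
= 18.5625

E[X] = 18.5625


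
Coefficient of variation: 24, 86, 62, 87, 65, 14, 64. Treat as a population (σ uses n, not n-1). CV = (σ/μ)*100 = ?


Mean = 57.4286
SD = 26.2290
CV = (26.2290/57.4286)*100 = 45.6723%

CV = 45.6723%


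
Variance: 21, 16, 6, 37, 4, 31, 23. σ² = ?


Mean = 19.7143
Squared deviations: 1.6531, 13.7959, 188.0816, 298.7959, 246.9388, 127.3673, 10.7959
Sum = 887.4286
Variance = 887.4286/7 = 126.7755

Variance = 126.7755


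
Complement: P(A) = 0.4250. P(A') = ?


P(not A) = 1 - 0.4250 = 0.5750

P(not A) = 0.5750


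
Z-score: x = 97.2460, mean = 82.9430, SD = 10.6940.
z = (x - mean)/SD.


z = (97.2460 - 82.9430)/10.6940
= 14.3030/10.6940
= 1.3375

z = 1.3375


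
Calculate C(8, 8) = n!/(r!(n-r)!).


C(8,8) = 8!/(8! × 0!)
= 40320/(40320 × 1)
= 1

C(8,8) = 1


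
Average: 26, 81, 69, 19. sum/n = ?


Sum = 26 + 81 + 69 + 19 = 195
n = 4
Mean = 195/4 = 48.7500

Mean = 48.7500


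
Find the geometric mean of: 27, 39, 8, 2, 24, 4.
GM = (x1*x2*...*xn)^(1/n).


Product = 27 × 39 × 8 × 2 × 24 × 4 = 1617408
GM = 1617408^(1/6) = 10.8344

GM = 10.8344


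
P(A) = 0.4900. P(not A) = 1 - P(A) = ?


P(not A) = 1 - 0.4900 = 0.5100

P(not A) = 0.5100


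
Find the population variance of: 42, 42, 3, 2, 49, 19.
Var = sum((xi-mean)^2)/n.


Mean = 26.1667
Squared deviations: 250.6944, 250.6944, 536.6944, 584.0278, 521.3611, 51.3611
Sum = 2194.8333
Variance = 2194.8333/6 = 365.8056

Variance = 365.8056


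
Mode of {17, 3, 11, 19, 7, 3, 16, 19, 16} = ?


Frequencies: 3:2, 7:1, 11:1, 16:2, 17:1, 19:2
Max frequency = 2
Mode = 3, 16, 19

Mode = 3, 16, 19


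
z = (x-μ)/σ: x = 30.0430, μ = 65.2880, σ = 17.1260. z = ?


z = (30.0430 - 65.2880)/17.1260
= -35.2450/17.1260
= -2.0580

z = -2.0580


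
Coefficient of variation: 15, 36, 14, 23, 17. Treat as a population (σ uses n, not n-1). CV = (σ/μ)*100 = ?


Mean = 21.0000
SD = 8.1240
CV = (8.1240/21.0000)*100 = 38.6859%

CV = 38.6859%


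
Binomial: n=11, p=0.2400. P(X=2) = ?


C(11,2) = 55
p^2 = 0.057600
(1-p)^9 = 0.084591
P = 55 * 0.057600 * 0.084591 = 0.2680

P(X=2) = 0.2680


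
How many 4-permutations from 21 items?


P(21,4) = 21!/17!
= 51090942171709440000/355687428096000
= 143640

P(21,4) = 143640


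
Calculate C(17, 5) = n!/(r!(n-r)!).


C(17,5) = 17!/(5! × 12!)
= 355687428096000/(120 × 479001600)
= 6188

C(17,5) = 6188


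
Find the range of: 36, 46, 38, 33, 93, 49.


Max = 93, Min = 33
Range = 93 - 33 = 60

Range = 60


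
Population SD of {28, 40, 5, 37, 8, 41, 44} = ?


Mean = 29.0000
Variance = 224.5714
SD = sqrt(224.5714) = 14.9857

SD = 14.9857


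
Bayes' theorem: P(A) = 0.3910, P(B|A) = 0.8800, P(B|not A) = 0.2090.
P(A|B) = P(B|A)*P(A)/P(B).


P(B) = P(B|A)*P(A) + P(B|A')*P(A')
= 0.8800*0.3910 + 0.2090*0.6090
= 0.344080 + 0.127281 = 0.471361
P(A|B) = 0.344080/0.471361 = 0.7300

P(A|B) = 0.7300


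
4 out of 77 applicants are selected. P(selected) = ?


P = 4/77 = 0.0519

P = 0.0519


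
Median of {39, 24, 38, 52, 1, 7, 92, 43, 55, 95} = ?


Sorted: 1, 7, 24, 38, 39, 43, 52, 55, 92, 95
n = 10 (even)
Middle values: 39 and 43
Median = (39+43)/2 = 41.0000

Median = 41.0000


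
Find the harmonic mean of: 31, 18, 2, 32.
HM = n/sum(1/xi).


Sum of reciprocals = 1/31 + 1/18 + 1/2 + 1/32 = 0.619064
HM = 4/0.619064 = 6.4614

HM = 6.4614


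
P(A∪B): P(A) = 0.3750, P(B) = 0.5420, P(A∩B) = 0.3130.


P(A∪B) = 0.3750 + 0.5420 - 0.3130
= 0.9170 - 0.3130
= 0.6040

P(A∪B) = 0.6040


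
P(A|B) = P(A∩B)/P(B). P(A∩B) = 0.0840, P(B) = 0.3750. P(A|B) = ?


P(A|B) = 0.0840/0.3750 = 0.2240

P(A|B) = 0.2240


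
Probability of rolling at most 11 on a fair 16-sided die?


Favorable outcomes (roll ≤ 11): 11
Total outcomes = 16
P = 11/16 = 0.6875

P = 0.6875


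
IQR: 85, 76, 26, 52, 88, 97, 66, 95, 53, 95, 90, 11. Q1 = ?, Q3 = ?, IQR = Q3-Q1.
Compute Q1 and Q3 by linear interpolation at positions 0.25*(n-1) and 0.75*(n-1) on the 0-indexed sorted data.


Sorted: 11, 26, 52, 53, 66, 76, 85, 88, 90, 95, 95, 97
Q1 (25th %ile) = 52.7500
Q3 (75th %ile) = 91.2500
IQR = 91.2500 - 52.7500 = 38.5000

IQR = 38.5000


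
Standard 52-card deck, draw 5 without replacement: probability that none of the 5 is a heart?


P(no hearts) = (39/52) × (38/51) × (37/50) × (36/49) × (35/48)
= 0.2215

P = 0.2215


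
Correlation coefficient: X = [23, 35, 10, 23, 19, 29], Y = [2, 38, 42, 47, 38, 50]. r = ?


Mean X = 23.1667, Mean Y = 36.1667
SD X = 7.797792, SD Y = 15.899860
Cov = 3.638889
r = 3.638889/(7.797792*15.899860) = 0.0293

r = 0.0293


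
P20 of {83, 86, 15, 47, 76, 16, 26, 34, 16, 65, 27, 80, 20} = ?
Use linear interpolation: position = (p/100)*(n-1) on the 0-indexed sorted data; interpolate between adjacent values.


Sorted: 15, 16, 16, 20, 26, 27, 34, 47, 65, 76, 80, 83, 86
n = 13
Index = 20/100 * 12 = 2.4000
Lower = data[2] = 16, Upper = data[3] = 20
P20 = 16 + 0.4000*(4) = 17.6000

P20 = 17.6000


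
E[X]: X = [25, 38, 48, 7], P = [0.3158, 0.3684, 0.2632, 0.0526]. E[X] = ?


E[X] = 25*0.3158 + 38*0.3684 + 48*0.2632 + 7*0.0526
= 7.8950 + 13.9992 + 12.6336 + 0.3682
= 34.8960

E[X] = 34.8960


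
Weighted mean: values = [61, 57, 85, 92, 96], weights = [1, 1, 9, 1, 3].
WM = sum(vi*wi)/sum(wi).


Numerator = 61*1 + 57*1 + 85*9 + 92*1 + 96*3 = 1263
Denominator = 1 + 1 + 9 + 1 + 3 = 15
WM = 1263/15 = 84.2000

WM = 84.2000


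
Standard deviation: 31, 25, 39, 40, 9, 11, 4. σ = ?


Mean = 22.7143
Variance = 187.6327
SD = sqrt(187.6327) = 13.6979

SD = 13.6979


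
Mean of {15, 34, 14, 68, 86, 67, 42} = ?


Sum = 15 + 34 + 14 + 68 + 86 + 67 + 42 = 326
n = 7
Mean = 326/7 = 46.5714

Mean = 46.5714


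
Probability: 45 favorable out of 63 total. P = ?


P = 45/63 = 0.7143

P = 0.7143


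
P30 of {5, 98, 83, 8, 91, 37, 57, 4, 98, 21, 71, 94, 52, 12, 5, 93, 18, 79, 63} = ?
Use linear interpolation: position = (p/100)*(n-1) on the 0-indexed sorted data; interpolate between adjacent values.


Sorted: 4, 5, 5, 8, 12, 18, 21, 37, 52, 57, 63, 71, 79, 83, 91, 93, 94, 98, 98
n = 19
Index = 30/100 * 18 = 5.4000
Lower = data[5] = 18, Upper = data[6] = 21
P30 = 18 + 0.4000*(3) = 19.2000

P30 = 19.2000


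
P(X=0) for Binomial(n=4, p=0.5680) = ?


C(4,0) = 1
p^0 = 1.000000
(1-p)^4 = 0.034829
P = 1 * 1.000000 * 0.034829 = 0.0348

P(X=0) = 0.0348


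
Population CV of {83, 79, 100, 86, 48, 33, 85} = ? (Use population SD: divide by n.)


Mean = 73.4286
SD = 22.0445
CV = (22.0445/73.4286)*100 = 30.0217%

CV = 30.0217%


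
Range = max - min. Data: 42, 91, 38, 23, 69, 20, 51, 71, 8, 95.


Max = 95, Min = 8
Range = 95 - 8 = 87

Range = 87


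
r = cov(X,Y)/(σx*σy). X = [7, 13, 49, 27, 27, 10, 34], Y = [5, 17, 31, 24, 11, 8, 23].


Mean X = 23.8571, Mean Y = 17.0000
SD X = 13.881422, SD Y = 8.799351
Cov = 106.142857
r = 106.142857/(13.881422*8.799351) = 0.8690

r = 0.8690


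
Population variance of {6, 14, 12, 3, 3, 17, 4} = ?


Mean = 8.4286
Squared deviations: 5.8980, 31.0408, 12.7551, 29.4694, 29.4694, 73.4694, 19.6122
Sum = 201.7143
Variance = 201.7143/7 = 28.8163

Variance = 28.8163


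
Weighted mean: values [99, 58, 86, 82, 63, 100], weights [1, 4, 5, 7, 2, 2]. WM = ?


Numerator = 99*1 + 58*4 + 86*5 + 82*7 + 63*2 + 100*2 = 1661
Denominator = 1 + 4 + 5 + 7 + 2 + 2 = 21
WM = 1661/21 = 79.0952

WM = 79.0952


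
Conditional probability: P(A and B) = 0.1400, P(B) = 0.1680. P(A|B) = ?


P(A|B) = 0.1400/0.1680 = 0.8333

P(A|B) = 0.8333


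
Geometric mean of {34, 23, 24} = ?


Product = 34 × 23 × 24 = 18768
GM = 18768^(1/3) = 26.5750

GM = 26.5750


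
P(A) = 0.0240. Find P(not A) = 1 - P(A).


P(not A) = 1 - 0.0240 = 0.9760

P(not A) = 0.9760


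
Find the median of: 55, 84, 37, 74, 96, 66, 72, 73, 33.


Sorted: 33, 37, 55, 66, 72, 73, 74, 84, 96
n = 9 (odd)
Middle value = 72

Median = 72


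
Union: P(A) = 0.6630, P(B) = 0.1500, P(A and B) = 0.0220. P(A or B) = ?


P(A∪B) = 0.6630 + 0.1500 - 0.0220
= 0.8130 - 0.0220
= 0.7910

P(A∪B) = 0.7910


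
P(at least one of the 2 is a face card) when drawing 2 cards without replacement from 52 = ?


P(at least one) = 1 - P(none)
P(none) = (40/52) × (39/51) = 0.588235
P(at least one) = 1 - 0.588235 = 0.4118

P = 0.4118


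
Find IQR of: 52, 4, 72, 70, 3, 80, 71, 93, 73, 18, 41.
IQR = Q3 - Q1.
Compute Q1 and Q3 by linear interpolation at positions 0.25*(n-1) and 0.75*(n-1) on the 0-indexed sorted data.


Sorted: 3, 4, 18, 41, 52, 70, 71, 72, 73, 80, 93
Q1 (25th %ile) = 29.5000
Q3 (75th %ile) = 72.5000
IQR = 72.5000 - 29.5000 = 43.0000

IQR = 43.0000


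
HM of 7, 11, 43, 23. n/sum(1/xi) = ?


Sum of reciprocals = 1/7 + 1/11 + 1/43 + 1/23 = 0.300500
HM = 4/0.300500 = 13.3111

HM = 13.3111


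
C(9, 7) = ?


C(9,7) = 9!/(7! × 2!)
= 362880/(5040 × 2)
= 36

C(9,7) = 36


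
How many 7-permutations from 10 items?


P(10,7) = 10!/3!
= 3628800/6
= 604800

P(10,7) = 604800


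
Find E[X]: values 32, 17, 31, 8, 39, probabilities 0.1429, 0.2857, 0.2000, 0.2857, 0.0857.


E[X] = 32*0.1429 + 17*0.2857 + 31*0.2000 + 8*0.2857 + 39*0.0857
= 4.5728 + 4.8569 + 6.2000 + 2.2856 + 3.3423
= 21.2576

E[X] = 21.2576


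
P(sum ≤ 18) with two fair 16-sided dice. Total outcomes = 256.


Total outcomes = 16×16 = 256
Favorable (sum ≤ 18): 151
P = 151/256 = 0.5898

P = 0.5898


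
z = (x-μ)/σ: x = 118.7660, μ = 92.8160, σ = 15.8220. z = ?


z = (118.7660 - 92.8160)/15.8220
= 25.9500/15.8220
= 1.6401

z = 1.6401


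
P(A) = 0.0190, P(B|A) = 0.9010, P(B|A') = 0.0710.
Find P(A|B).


P(B) = P(B|A)*P(A) + P(B|A')*P(A')
= 0.9010*0.0190 + 0.0710*0.9810
= 0.017119 + 0.069651 = 0.086770
P(A|B) = 0.017119/0.086770 = 0.1973

P(A|B) = 0.1973


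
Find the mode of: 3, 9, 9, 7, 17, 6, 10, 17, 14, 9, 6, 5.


Frequencies: 3:1, 5:1, 6:2, 7:1, 9:3, 10:1, 14:1, 17:2
Max frequency = 3
Mode = 9

Mode = 9


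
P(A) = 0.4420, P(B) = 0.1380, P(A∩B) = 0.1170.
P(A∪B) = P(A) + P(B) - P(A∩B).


P(A∪B) = 0.4420 + 0.1380 - 0.1170
= 0.5800 - 0.1170
= 0.4630

P(A∪B) = 0.4630


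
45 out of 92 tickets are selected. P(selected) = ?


P = 45/92 = 0.4891

P = 0.4891


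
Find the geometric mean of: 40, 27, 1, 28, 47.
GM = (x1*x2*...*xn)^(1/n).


Product = 40 × 27 × 1 × 28 × 47 = 1421280
GM = 1421280^(1/5) = 17.0034

GM = 17.0034


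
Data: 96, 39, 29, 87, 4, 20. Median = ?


Sorted: 4, 20, 29, 39, 87, 96
n = 6 (even)
Middle values: 29 and 39
Median = (29+39)/2 = 34.0000

Median = 34.0000


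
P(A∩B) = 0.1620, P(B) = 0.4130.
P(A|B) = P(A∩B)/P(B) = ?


P(A|B) = 0.1620/0.4130 = 0.3923

P(A|B) = 0.3923


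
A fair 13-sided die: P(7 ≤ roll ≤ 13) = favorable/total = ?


Favorable outcomes (7 ≤ roll ≤ 13): 7
Total outcomes = 13
P = 7/13 = 0.5385

P = 0.5385


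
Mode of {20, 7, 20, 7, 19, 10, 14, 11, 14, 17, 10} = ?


Frequencies: 7:2, 10:2, 11:1, 14:2, 17:1, 19:1, 20:2
Max frequency = 2
Mode = 7, 10, 14, 20

Mode = 7, 10, 14, 20


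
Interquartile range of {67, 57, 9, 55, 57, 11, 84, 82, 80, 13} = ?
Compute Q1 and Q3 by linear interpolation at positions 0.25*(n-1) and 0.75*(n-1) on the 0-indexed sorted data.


Sorted: 9, 11, 13, 55, 57, 57, 67, 80, 82, 84
Q1 (25th %ile) = 23.5000
Q3 (75th %ile) = 76.7500
IQR = 76.7500 - 23.5000 = 53.2500

IQR = 53.2500


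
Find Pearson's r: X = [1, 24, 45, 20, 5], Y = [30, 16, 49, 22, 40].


Mean X = 19.0000, Mean Y = 31.4000
SD X = 15.633298, SD Y = 11.926441
Cov = 55.200000
r = 55.200000/(15.633298*11.926441) = 0.2961

r = 0.2961


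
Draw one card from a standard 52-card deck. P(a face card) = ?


12 face cards in 52 cards
P = 12/52 = 0.2308

P = 0.2308


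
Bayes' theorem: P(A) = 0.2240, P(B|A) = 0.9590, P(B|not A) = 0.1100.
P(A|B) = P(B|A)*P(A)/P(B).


P(B) = P(B|A)*P(A) + P(B|A')*P(A')
= 0.9590*0.2240 + 0.1100*0.7760
= 0.214816 + 0.085360 = 0.300176
P(A|B) = 0.214816/0.300176 = 0.7156

P(A|B) = 0.7156


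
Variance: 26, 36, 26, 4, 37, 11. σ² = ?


Mean = 23.3333
Squared deviations: 7.1111, 160.4444, 7.1111, 373.7778, 186.7778, 152.1111
Sum = 887.3333
Variance = 887.3333/6 = 147.8889

Variance = 147.8889


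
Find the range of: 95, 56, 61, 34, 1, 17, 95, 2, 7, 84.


Max = 95, Min = 1
Range = 95 - 1 = 94

Range = 94


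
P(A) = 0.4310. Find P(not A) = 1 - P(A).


P(not A) = 1 - 0.4310 = 0.5690

P(not A) = 0.5690


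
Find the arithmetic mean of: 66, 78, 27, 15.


Sum = 66 + 78 + 27 + 15 = 186
n = 4
Mean = 186/4 = 46.5000

Mean = 46.5000


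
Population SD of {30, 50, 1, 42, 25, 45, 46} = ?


Mean = 34.1429
Variance = 252.9796
SD = sqrt(252.9796) = 15.9053

SD = 15.9053


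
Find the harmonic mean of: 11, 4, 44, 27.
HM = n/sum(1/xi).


Sum of reciprocals = 1/11 + 1/4 + 1/44 + 1/27 = 0.400673
HM = 4/0.400673 = 9.9832

HM = 9.9832


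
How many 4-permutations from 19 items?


P(19,4) = 19!/15!
= 121645100408832000/1307674368000
= 93024

P(19,4) = 93024


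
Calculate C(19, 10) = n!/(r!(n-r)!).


C(19,10) = 19!/(10! × 9!)
= 121645100408832000/(3628800 × 362880)
= 92378

C(19,10) = 92378


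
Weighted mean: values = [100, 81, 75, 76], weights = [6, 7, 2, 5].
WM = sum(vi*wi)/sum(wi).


Numerator = 100*6 + 81*7 + 75*2 + 76*5 = 1697
Denominator = 6 + 7 + 2 + 5 = 20
WM = 1697/20 = 84.8500

WM = 84.8500


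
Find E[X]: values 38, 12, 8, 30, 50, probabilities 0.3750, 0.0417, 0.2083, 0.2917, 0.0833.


E[X] = 38*0.3750 + 12*0.0417 + 8*0.2083 + 30*0.2917 + 50*0.0833
= 14.2500 + 0.5004 + 1.6664 + 8.7510 + 4.1650
= 29.3328

E[X] = 29.3328


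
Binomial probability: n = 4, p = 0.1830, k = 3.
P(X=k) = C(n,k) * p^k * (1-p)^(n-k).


C(4,3) = 4
p^3 = 0.006128
(1-p)^1 = 0.817000
P = 4 * 0.006128 * 0.817000 = 0.0200

P(X=3) = 0.0200


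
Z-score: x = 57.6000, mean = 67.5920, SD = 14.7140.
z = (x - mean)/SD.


z = (57.6000 - 67.5920)/14.7140
= -9.9920/14.7140
= -0.6791

z = -0.6791


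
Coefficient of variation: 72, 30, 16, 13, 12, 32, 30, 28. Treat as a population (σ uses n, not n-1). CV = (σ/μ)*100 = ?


Mean = 29.1250
SD = 17.9404
CV = (17.9404/29.1250)*100 = 61.5981%

CV = 61.5981%


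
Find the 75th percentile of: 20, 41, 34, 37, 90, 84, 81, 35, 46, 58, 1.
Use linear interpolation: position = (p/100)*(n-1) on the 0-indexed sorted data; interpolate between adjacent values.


Sorted: 1, 20, 34, 35, 37, 41, 46, 58, 81, 84, 90
n = 11
Index = 75/100 * 10 = 7.5000
Lower = data[7] = 58, Upper = data[8] = 81
P75 = 58 + 0.5000*(23) = 69.5000

P75 = 69.5000


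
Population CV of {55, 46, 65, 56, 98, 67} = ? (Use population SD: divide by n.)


Mean = 64.5000
SD = 16.5000
CV = (16.5000/64.5000)*100 = 25.5814%

CV = 25.5814%


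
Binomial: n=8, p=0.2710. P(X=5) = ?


C(8,5) = 56
p^5 = 0.001462
(1-p)^3 = 0.387420
P = 56 * 0.001462 * 0.387420 = 0.0317

P(X=5) = 0.0317


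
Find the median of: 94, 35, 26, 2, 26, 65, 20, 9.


Sorted: 2, 9, 20, 26, 26, 35, 65, 94
n = 8 (even)
Middle values: 26 and 26
Median = (26+26)/2 = 26.0000

Median = 26.0000


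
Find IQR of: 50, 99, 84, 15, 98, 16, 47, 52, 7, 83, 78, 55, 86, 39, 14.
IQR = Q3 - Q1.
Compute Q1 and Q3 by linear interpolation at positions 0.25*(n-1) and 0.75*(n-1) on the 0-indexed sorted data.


Sorted: 7, 14, 15, 16, 39, 47, 50, 52, 55, 78, 83, 84, 86, 98, 99
Q1 (25th %ile) = 27.5000
Q3 (75th %ile) = 83.5000
IQR = 83.5000 - 27.5000 = 56.0000

IQR = 56.0000


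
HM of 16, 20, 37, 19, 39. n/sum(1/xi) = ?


Sum of reciprocals = 1/16 + 1/20 + 1/37 + 1/19 + 1/39 = 0.217800
HM = 5/0.217800 = 22.9569

HM = 22.9569


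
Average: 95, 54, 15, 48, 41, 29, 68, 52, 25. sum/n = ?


Sum = 95 + 54 + 15 + 48 + 41 + 29 + 68 + 52 + 25 = 427
n = 9
Mean = 427/9 = 47.4444

Mean = 47.4444


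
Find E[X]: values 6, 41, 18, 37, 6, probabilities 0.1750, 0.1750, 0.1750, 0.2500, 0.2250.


E[X] = 6*0.1750 + 41*0.1750 + 18*0.1750 + 37*0.2500 + 6*0.2250
= 1.0500 + 7.1750 + 3.1500 + 9.2500 + 1.3500
= 21.9750

E[X] = 21.9750


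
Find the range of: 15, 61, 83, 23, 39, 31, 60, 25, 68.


Max = 83, Min = 15
Range = 83 - 15 = 68

Range = 68


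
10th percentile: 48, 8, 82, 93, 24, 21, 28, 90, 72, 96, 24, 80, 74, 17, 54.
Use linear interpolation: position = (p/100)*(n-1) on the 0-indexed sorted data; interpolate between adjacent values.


Sorted: 8, 17, 21, 24, 24, 28, 48, 54, 72, 74, 80, 82, 90, 93, 96
n = 15
Index = 10/100 * 14 = 1.4000
Lower = data[1] = 17, Upper = data[2] = 21
P10 = 17 + 0.4000*(4) = 18.6000

P10 = 18.6000


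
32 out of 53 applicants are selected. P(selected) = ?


P = 32/53 = 0.6038

P = 0.6038


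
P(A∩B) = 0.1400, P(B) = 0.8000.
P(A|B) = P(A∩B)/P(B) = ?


P(A|B) = 0.1400/0.8000 = 0.1750

P(A|B) = 0.1750


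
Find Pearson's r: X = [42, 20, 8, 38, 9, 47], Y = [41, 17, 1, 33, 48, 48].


Mean X = 27.3333, Mean Y = 31.3333
SD X = 15.702088, SD Y = 17.211108
Cov = 145.555556
r = 145.555556/(15.702088*17.211108) = 0.5386

r = 0.5386


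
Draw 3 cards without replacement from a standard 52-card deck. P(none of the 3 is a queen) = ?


P(no queens) = (48/52) × (47/51) × (46/50)
= 0.7826

P = 0.7826


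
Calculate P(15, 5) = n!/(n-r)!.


P(15,5) = 15!/10!
= 1307674368000/3628800
= 360360

P(15,5) = 360360


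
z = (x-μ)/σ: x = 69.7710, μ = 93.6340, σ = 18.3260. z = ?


z = (69.7710 - 93.6340)/18.3260
= -23.8630/18.3260
= -1.3021

z = -1.3021


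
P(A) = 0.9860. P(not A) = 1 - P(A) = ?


P(not A) = 1 - 0.9860 = 0.0140

P(not A) = 0.0140


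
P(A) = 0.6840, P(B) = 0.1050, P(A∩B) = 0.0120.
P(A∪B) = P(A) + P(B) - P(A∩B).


P(A∪B) = 0.6840 + 0.1050 - 0.0120
= 0.7890 - 0.0120
= 0.7770

P(A∪B) = 0.7770


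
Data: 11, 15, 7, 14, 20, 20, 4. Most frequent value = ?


Frequencies: 4:1, 7:1, 11:1, 14:1, 15:1, 20:2
Max frequency = 2
Mode = 20

Mode = 20


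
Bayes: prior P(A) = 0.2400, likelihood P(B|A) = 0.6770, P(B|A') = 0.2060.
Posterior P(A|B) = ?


P(B) = P(B|A)*P(A) + P(B|A')*P(A')
= 0.6770*0.2400 + 0.2060*0.7600
= 0.162480 + 0.156560 = 0.319040
P(A|B) = 0.162480/0.319040 = 0.5093

P(A|B) = 0.5093


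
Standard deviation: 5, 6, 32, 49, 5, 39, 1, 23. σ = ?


Mean = 20.0000
Variance = 295.2500
SD = sqrt(295.2500) = 17.1828

SD = 17.1828


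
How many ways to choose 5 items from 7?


C(7,5) = 7!/(5! × 2!)
= 5040/(120 × 2)
= 21

C(7,5) = 21


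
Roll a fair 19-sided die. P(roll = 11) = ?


Favorable outcomes (roll = 11): 1
Total outcomes = 19
P = 1/19 = 0.0526

P = 0.0526


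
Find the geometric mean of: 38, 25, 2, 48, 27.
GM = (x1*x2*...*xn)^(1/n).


Product = 38 × 25 × 2 × 48 × 27 = 2462400
GM = 2462400^(1/5) = 18.9789

GM = 18.9789


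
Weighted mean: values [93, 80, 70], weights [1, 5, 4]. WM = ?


Numerator = 93*1 + 80*5 + 70*4 = 773
Denominator = 1 + 5 + 4 = 10
WM = 773/10 = 77.3000

WM = 77.3000


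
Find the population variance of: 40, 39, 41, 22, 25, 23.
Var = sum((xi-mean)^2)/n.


Mean = 31.6667
Squared deviations: 69.4444, 53.7778, 87.1111, 93.4444, 44.4444, 75.1111
Sum = 423.3333
Variance = 423.3333/6 = 70.5556

Variance = 70.5556


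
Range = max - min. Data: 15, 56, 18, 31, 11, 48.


Max = 56, Min = 11
Range = 56 - 11 = 45

Range = 45


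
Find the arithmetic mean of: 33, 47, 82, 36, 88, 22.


Sum = 33 + 47 + 82 + 36 + 88 + 22 = 308
n = 6
Mean = 308/6 = 51.3333

Mean = 51.3333


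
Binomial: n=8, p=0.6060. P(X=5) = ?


C(8,5) = 56
p^5 = 0.081727
(1-p)^3 = 0.061163
P = 56 * 0.081727 * 0.061163 = 0.2799

P(X=5) = 0.2799


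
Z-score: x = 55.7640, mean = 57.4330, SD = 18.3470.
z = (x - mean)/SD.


z = (55.7640 - 57.4330)/18.3470
= -1.6690/18.3470
= -0.0910

z = -0.0910


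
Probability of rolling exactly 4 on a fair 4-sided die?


Favorable outcomes (roll = 4): 1
Total outcomes = 4
P = 1/4 = 0.2500

P = 0.2500


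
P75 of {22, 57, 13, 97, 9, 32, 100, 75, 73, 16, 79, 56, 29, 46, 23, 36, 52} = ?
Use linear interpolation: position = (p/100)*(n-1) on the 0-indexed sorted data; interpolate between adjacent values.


Sorted: 9, 13, 16, 22, 23, 29, 32, 36, 46, 52, 56, 57, 73, 75, 79, 97, 100
n = 17
Index = 75/100 * 16 = 12.0000
Lower = data[12] = 73, Upper = data[13] = 75
P75 = 73 + 0*(2) = 73.0000

P75 = 73.0000


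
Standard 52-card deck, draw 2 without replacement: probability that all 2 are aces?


P(all aces) = (4/52) × (3/51)
= 0.0045

P = 0.0045


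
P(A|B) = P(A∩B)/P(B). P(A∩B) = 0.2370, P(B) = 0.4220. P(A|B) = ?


P(A|B) = 0.2370/0.4220 = 0.5616

P(A|B) = 0.5616


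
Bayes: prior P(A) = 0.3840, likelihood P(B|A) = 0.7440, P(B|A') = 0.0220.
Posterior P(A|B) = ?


P(B) = P(B|A)*P(A) + P(B|A')*P(A')
= 0.7440*0.3840 + 0.0220*0.6160
= 0.285696 + 0.013552 = 0.299248
P(A|B) = 0.285696/0.299248 = 0.9547

P(A|B) = 0.9547


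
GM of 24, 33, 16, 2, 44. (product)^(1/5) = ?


Product = 24 × 33 × 16 × 2 × 44 = 1115136
GM = 1115136^(1/5) = 16.1982

GM = 16.1982


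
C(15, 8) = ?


C(15,8) = 15!/(8! × 7!)
= 1307674368000/(40320 × 5040)
= 6435

C(15,8) = 6435


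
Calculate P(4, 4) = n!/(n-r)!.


P(4,4) = 4!/0!
= 24/1
= 24

P(4,4) = 24


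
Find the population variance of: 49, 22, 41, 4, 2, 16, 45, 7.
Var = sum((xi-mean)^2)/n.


Mean = 23.2500
Squared deviations: 663.0625, 1.5625, 315.0625, 370.5625, 451.5625, 52.5625, 473.0625, 264.0625
Sum = 2591.5000
Variance = 2591.5000/8 = 323.9375

Variance = 323.9375


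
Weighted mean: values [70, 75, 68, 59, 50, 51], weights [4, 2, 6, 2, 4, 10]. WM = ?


Numerator = 70*4 + 75*2 + 68*6 + 59*2 + 50*4 + 51*10 = 1666
Denominator = 4 + 2 + 6 + 2 + 4 + 10 = 28
WM = 1666/28 = 59.5000

WM = 59.5000


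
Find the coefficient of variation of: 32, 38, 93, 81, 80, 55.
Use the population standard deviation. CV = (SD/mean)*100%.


Mean = 63.1667
SD = 22.9595
CV = (22.9595/63.1667)*100 = 36.3475%

CV = 36.3475%


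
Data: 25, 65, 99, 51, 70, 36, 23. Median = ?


Sorted: 23, 25, 36, 51, 65, 70, 99
n = 7 (odd)
Middle value = 51

Median = 51


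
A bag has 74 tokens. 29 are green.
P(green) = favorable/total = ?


P = 29/74 = 0.3919

P = 0.3919


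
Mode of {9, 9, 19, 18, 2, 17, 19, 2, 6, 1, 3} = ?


Frequencies: 1:1, 2:2, 3:1, 6:1, 9:2, 17:1, 18:1, 19:2
Max frequency = 2
Mode = 2, 9, 19

Mode = 2, 9, 19


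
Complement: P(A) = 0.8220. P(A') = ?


P(not A) = 1 - 0.8220 = 0.1780

P(not A) = 0.1780


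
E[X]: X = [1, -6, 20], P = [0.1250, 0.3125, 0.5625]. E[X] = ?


E[X] = 1*0.1250 - 6*0.3125 + 20*0.5625
= 0.1250 - 1.8750 + 11.2500
= 9.5000

E[X] = 9.5000


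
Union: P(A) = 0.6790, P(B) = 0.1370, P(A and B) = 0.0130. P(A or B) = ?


P(A∪B) = 0.6790 + 0.1370 - 0.0130
= 0.8160 - 0.0130
= 0.8030

P(A∪B) = 0.8030


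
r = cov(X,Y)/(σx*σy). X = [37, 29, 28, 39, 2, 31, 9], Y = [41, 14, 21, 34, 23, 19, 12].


Mean X = 25.0000, Mean Y = 23.4286
SD X = 13.016473, SD Y = 9.752028
Cov = 68.571429
r = 68.571429/(13.016473*9.752028) = 0.5402

r = 0.5402


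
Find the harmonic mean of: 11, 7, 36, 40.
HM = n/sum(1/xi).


Sum of reciprocals = 1/11 + 1/7 + 1/36 + 1/40 = 0.286544
HM = 4/0.286544 = 13.9595

HM = 13.9595


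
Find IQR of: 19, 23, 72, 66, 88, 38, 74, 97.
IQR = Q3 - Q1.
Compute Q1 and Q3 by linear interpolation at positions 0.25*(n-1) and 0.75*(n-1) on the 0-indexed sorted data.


Sorted: 19, 23, 38, 66, 72, 74, 88, 97
Q1 (25th %ile) = 34.2500
Q3 (75th %ile) = 77.5000
IQR = 77.5000 - 34.2500 = 43.2500

IQR = 43.2500


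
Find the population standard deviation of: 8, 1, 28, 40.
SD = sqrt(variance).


Mean = 19.2500
Variance = 241.6875
SD = sqrt(241.6875) = 15.5463

SD = 15.5463


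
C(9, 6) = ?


C(9,6) = 9!/(6! × 3!)
= 362880/(720 × 6)
= 84

C(9,6) = 84


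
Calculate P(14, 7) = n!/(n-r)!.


P(14,7) = 14!/7!
= 87178291200/5040
= 17297280

P(14,7) = 17297280


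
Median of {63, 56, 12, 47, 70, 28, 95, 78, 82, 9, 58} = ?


Sorted: 9, 12, 28, 47, 56, 58, 63, 70, 78, 82, 95
n = 11 (odd)
Middle value = 58

Median = 58


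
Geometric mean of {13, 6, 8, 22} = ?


Product = 13 × 6 × 8 × 22 = 13728
GM = 13728^(1/4) = 10.8243

GM = 10.8243


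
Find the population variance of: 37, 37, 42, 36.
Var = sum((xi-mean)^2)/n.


Mean = 38.0000
Squared deviations: 1.0000, 1.0000, 16.0000, 4.0000
Sum = 22.0000
Variance = 22.0000/4 = 5.5000

Variance = 5.5000


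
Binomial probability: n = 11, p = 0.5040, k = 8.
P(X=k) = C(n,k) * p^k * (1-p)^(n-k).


C(11,8) = 165
p^8 = 0.004163
(1-p)^3 = 0.122024
P = 165 * 0.004163 * 0.122024 = 0.0838

P(X=8) = 0.0838


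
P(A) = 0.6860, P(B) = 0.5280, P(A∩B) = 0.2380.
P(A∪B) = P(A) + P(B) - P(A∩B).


P(A∪B) = 0.6860 + 0.5280 - 0.2380
= 1.2140 - 0.2380
= 0.9760

P(A∪B) = 0.9760


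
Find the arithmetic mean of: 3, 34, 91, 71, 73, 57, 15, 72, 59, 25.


Sum = 3 + 34 + 91 + 71 + 73 + 57 + 15 + 72 + 59 + 25 = 500
n = 10
Mean = 500/10 = 50.0000

Mean = 50.0000


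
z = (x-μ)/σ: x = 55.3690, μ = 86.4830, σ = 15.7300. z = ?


z = (55.3690 - 86.4830)/15.7300
= -31.1140/15.7300
= -1.9780

z = -1.9780


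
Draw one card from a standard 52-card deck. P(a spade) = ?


13 spades in 52 cards
P = 13/52 = 0.2500

P = 0.2500


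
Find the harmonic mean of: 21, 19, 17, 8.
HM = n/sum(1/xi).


Sum of reciprocals = 1/21 + 1/19 + 1/17 + 1/8 = 0.284074
HM = 4/0.284074 = 14.0808

HM = 14.0808


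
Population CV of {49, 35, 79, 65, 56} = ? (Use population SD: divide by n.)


Mean = 56.8000
SD = 14.8108
CV = (14.8108/56.8000)*100 = 26.0754%

CV = 26.0754%


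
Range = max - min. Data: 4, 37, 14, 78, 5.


Max = 78, Min = 4
Range = 78 - 4 = 74

Range = 74


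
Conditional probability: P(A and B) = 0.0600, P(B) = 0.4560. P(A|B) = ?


P(A|B) = 0.0600/0.4560 = 0.1316

P(A|B) = 0.1316


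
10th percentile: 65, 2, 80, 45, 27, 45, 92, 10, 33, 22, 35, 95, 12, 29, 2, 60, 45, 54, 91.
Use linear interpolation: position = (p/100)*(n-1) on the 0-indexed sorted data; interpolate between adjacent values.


Sorted: 2, 2, 10, 12, 22, 27, 29, 33, 35, 45, 45, 45, 54, 60, 65, 80, 91, 92, 95
n = 19
Index = 10/100 * 18 = 1.8000
Lower = data[1] = 2, Upper = data[2] = 10
P10 = 2 + 0.8000*(8) = 8.4000

P10 = 8.4000


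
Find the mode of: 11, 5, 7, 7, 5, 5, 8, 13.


Frequencies: 5:3, 7:2, 8:1, 11:1, 13:1
Max frequency = 3
Mode = 5

Mode = 5


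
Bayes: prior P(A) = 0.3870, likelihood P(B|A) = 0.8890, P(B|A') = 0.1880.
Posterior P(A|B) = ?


P(B) = P(B|A)*P(A) + P(B|A')*P(A')
= 0.8890*0.3870 + 0.1880*0.6130
= 0.344043 + 0.115244 = 0.459287
P(A|B) = 0.344043/0.459287 = 0.7491

P(A|B) = 0.7491


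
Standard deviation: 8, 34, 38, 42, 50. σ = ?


Mean = 34.4000
Variance = 202.2400
SD = sqrt(202.2400) = 14.2211

SD = 14.2211


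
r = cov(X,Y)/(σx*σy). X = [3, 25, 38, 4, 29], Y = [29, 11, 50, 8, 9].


Mean X = 19.8000, Mean Y = 21.4000
SD X = 13.962808, SD Y = 16.230835
Cov = 87.280000
r = 87.280000/(13.962808*16.230835) = 0.3851

r = 0.3851


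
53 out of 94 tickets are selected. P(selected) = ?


P = 53/94 = 0.5638

P = 0.5638


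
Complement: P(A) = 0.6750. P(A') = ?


P(not A) = 1 - 0.6750 = 0.3250

P(not A) = 0.3250


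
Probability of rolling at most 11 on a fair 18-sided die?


Favorable outcomes (roll ≤ 11): 11
Total outcomes = 18
P = 11/18 = 0.6111

P = 0.6111


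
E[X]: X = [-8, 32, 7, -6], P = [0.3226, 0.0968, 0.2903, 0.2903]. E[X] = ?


E[X] = -8*0.3226 + 32*0.0968 + 7*0.2903 - 6*0.2903
= -2.5808 + 3.0976 + 2.0321 - 1.7418
= 0.8071

E[X] = 0.8071


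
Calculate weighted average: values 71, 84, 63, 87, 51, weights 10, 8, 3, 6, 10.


Numerator = 71*10 + 84*8 + 63*3 + 87*6 + 51*10 = 2603
Denominator = 10 + 8 + 3 + 6 + 10 = 37
WM = 2603/37 = 70.3514

WM = 70.3514


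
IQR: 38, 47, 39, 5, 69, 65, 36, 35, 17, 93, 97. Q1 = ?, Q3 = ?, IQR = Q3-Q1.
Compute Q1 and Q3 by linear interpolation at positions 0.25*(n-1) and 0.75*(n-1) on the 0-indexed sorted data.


Sorted: 5, 17, 35, 36, 38, 39, 47, 65, 69, 93, 97
Q1 (25th %ile) = 35.5000
Q3 (75th %ile) = 67.0000
IQR = 67.0000 - 35.5000 = 31.5000

IQR = 31.5000


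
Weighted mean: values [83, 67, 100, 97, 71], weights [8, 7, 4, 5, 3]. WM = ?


Numerator = 83*8 + 67*7 + 100*4 + 97*5 + 71*3 = 2231
Denominator = 8 + 7 + 4 + 5 + 3 = 27
WM = 2231/27 = 82.6296

WM = 82.6296


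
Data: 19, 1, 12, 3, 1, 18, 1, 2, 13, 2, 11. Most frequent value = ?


Frequencies: 1:3, 2:2, 3:1, 11:1, 12:1, 13:1, 18:1, 19:1
Max frequency = 3
Mode = 1

Mode = 1


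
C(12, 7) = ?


C(12,7) = 12!/(7! × 5!)
= 479001600/(5040 × 120)
= 792

C(12,7) = 792


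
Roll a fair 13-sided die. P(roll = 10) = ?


Favorable outcomes (roll = 10): 1
Total outcomes = 13
P = 1/13 = 0.0769

P = 0.0769


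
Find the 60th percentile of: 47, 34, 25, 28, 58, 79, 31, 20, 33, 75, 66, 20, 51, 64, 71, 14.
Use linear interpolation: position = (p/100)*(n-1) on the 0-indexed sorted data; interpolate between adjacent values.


Sorted: 14, 20, 20, 25, 28, 31, 33, 34, 47, 51, 58, 64, 66, 71, 75, 79
n = 16
Index = 60/100 * 15 = 9.0000
Lower = data[9] = 51, Upper = data[10] = 58
P60 = 51 + 0*(7) = 51.0000

P60 = 51.0000


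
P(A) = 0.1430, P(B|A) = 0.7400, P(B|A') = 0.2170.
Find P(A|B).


P(B) = P(B|A)*P(A) + P(B|A')*P(A')
= 0.7400*0.1430 + 0.2170*0.8570
= 0.105820 + 0.185969 = 0.291789
P(A|B) = 0.105820/0.291789 = 0.3627

P(A|B) = 0.3627


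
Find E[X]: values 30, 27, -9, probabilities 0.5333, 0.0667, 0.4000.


E[X] = 30*0.5333 + 27*0.0667 - 9*0.4000
= 15.9990 + 1.8009 - 3.6000
= 14.1999

E[X] = 14.1999


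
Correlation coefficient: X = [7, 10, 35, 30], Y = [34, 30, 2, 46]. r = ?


Mean X = 20.5000, Mean Y = 28.0000
SD X = 12.175796, SD Y = 16.124515
Cov = -77.000000
r = -77.000000/(12.175796*16.124515) = -0.3922

r = -0.3922


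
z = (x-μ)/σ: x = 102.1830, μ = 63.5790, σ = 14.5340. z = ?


z = (102.1830 - 63.5790)/14.5340
= 38.6040/14.5340
= 2.6561

z = 2.6561


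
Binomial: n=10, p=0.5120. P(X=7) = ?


C(10,7) = 120
p^7 = 0.009223
(1-p)^3 = 0.116214
P = 120 * 0.009223 * 0.116214 = 0.1286

P(X=7) = 0.1286


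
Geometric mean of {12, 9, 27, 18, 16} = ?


Product = 12 × 9 × 27 × 18 × 16 = 839808
GM = 839808^(1/5) = 15.3051

GM = 15.3051


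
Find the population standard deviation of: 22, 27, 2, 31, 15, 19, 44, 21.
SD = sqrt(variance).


Mean = 22.6250
Variance = 130.7344
SD = sqrt(130.7344) = 11.4339

SD = 11.4339


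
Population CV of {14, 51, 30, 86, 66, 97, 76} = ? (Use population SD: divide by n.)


Mean = 60.0000
SD = 27.8619
CV = (27.8619/60.0000)*100 = 46.4365%

CV = 46.4365%


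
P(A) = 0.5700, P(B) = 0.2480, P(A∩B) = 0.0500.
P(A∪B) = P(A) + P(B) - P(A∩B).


P(A∪B) = 0.5700 + 0.2480 - 0.0500
= 0.8180 - 0.0500
= 0.7680

P(A∪B) = 0.7680


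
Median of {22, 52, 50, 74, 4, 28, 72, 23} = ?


Sorted: 4, 22, 23, 28, 50, 52, 72, 74
n = 8 (even)
Middle values: 28 and 50
Median = (28+50)/2 = 39.0000

Median = 39.0000


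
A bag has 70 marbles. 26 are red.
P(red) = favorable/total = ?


P = 26/70 = 0.3714

P = 0.3714


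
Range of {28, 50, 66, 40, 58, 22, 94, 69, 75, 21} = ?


Max = 94, Min = 21
Range = 94 - 21 = 73

Range = 73


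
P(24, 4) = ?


P(24,4) = 24!/20!
= 620448401733239439360000/2432902008176640000
= 255024

P(24,4) = 255024


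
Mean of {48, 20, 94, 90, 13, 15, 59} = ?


Sum = 48 + 20 + 94 + 90 + 13 + 15 + 59 = 339
n = 7
Mean = 339/7 = 48.4286

Mean = 48.4286


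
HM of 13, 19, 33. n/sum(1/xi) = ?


Sum of reciprocals = 1/13 + 1/19 + 1/33 = 0.159858
HM = 3/0.159858 = 18.7667

HM = 18.7667


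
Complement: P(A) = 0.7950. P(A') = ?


P(not A) = 1 - 0.7950 = 0.2050

P(not A) = 0.2050


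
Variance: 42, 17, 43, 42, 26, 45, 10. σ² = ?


Mean = 32.1429
Squared deviations: 97.1633, 229.3061, 117.8776, 97.1633, 37.7347, 165.3061, 490.3061
Sum = 1234.8571
Variance = 1234.8571/7 = 176.4082

Variance = 176.4082


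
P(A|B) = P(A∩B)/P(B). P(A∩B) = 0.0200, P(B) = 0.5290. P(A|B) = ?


P(A|B) = 0.0200/0.5290 = 0.0378

P(A|B) = 0.0378


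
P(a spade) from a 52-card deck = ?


13 spades in 52 cards
P = 13/52 = 0.2500

P = 0.2500


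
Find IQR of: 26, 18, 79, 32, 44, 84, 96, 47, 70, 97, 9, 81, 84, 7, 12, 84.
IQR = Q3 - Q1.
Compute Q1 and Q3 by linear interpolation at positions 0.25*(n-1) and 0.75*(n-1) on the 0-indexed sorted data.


Sorted: 7, 9, 12, 18, 26, 32, 44, 47, 70, 79, 81, 84, 84, 84, 96, 97
Q1 (25th %ile) = 24.0000
Q3 (75th %ile) = 84.0000
IQR = 84.0000 - 24.0000 = 60.0000

IQR = 60.0000


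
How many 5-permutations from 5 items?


P(5,5) = 5!/0!
= 120/1
= 120

P(5,5) = 120


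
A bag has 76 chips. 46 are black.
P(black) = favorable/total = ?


P = 46/76 = 0.6053

P = 0.6053


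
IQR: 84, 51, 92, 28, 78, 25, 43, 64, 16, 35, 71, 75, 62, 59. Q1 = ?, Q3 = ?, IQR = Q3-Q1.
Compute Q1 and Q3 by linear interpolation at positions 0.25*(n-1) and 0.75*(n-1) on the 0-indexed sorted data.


Sorted: 16, 25, 28, 35, 43, 51, 59, 62, 64, 71, 75, 78, 84, 92
Q1 (25th %ile) = 37.0000
Q3 (75th %ile) = 74.0000
IQR = 74.0000 - 37.0000 = 37.0000

IQR = 37.0000


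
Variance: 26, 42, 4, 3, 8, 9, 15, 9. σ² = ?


Mean = 14.5000
Squared deviations: 132.2500, 756.2500, 110.2500, 132.2500, 42.2500, 30.2500, 0.2500, 30.2500
Sum = 1234.0000
Variance = 1234.0000/8 = 154.2500

Variance = 154.2500


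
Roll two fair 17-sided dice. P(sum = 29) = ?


Total outcomes = 17×17 = 289
Favorable (sum = 29): 6
P = 6/289 = 0.0208

P = 0.0208


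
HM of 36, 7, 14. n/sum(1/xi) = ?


Sum of reciprocals = 1/36 + 1/7 + 1/14 = 0.242063
HM = 3/0.242063 = 12.3934

HM = 12.3934


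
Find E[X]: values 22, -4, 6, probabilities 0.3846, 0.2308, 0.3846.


E[X] = 22*0.3846 - 4*0.2308 + 6*0.3846
= 8.4612 - 0.9232 + 2.3076
= 9.8456

E[X] = 9.8456


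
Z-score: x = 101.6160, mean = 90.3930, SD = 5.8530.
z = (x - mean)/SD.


z = (101.6160 - 90.3930)/5.8530
= 11.2230/5.8530
= 1.9175

z = 1.9175


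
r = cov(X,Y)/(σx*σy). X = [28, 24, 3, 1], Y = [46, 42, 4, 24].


Mean X = 14.0000, Mean Y = 29.0000
SD X = 12.103718, SD Y = 16.643317
Cov = 177.000000
r = 177.000000/(12.103718*16.643317) = 0.8786

r = 0.8786


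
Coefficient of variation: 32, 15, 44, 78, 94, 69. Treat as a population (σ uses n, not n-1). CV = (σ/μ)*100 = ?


Mean = 55.3333
SD = 27.3719
CV = (27.3719/55.3333)*100 = 49.4673%

CV = 49.4673%


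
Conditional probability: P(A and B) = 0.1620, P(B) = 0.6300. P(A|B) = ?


P(A|B) = 0.1620/0.6300 = 0.2571

P(A|B) = 0.2571


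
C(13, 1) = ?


C(13,1) = 13!/(1! × 12!)
= 6227020800/(1 × 479001600)
= 13

C(13,1) = 13
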